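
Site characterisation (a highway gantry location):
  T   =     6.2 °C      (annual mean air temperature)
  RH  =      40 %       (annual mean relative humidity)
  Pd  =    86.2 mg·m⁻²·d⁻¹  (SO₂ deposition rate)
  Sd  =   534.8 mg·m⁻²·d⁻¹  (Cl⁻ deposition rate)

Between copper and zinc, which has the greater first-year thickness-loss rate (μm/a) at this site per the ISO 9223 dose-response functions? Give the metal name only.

zinc

copper: temperature factor f = +0.126·(-3.8) = -0.4788
  sulphur-dioxide contribution → 0.1108 μm/a
  chloride contribution → 0.3196 μm/a
  total first-year rate 0.4304 μm/a
zinc: T≤10 °C ⇒ hinge +0.038·(6.2−10) = -0.1444
  sulphur-dioxide contribution → 0.4996 μm/a
  chloride contribution → 1.465 μm/a
  ⇒ r_corr(zinc) = 1.965 μm/a
Ordering by μm/a: zinc (1.96) > copper (0.43)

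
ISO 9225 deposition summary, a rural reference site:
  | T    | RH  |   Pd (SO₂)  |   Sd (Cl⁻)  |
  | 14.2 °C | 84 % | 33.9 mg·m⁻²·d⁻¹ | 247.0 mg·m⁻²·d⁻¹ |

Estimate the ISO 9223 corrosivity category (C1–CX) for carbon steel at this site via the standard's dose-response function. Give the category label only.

carbon steel: temperature factor f = -0.054·(4.2) = -0.2268
  Pd branch = 1.77·Pd^0.52·e^(0.02·RH+f) = 47.29 μm/a
  Sd branch = 0.102·Sd^0.62·e^(0.033·RH+0.04·T) = 87.62 μm/a
  sum: 47.29 + 87.62 → r_corr = 134.9 μm/a
ISO 9223 Table 2 (carbon steel): 80 < 135 ≤ 200 μm/a ⇒ C5

C5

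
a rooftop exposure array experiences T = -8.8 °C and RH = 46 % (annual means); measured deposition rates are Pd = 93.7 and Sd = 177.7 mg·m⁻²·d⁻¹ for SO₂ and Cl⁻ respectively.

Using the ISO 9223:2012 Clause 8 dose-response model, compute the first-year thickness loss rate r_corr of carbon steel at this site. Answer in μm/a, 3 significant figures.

carbon steel: T≤10 °C ⇒ hinge +0.150·(-8.8−10) = -2.8200
  SO₂ term: 1.77·93.7^0.52·exp(0.02·46-2.8200) = 2.806
  Sd branch = 0.102·Sd^0.62·e^(0.033·RH+0.04·T) = 8.124 μm/a
  r_corr = 2.806 + 8.124 = 10.93 μm/a

r_corr = 10.9 μm/a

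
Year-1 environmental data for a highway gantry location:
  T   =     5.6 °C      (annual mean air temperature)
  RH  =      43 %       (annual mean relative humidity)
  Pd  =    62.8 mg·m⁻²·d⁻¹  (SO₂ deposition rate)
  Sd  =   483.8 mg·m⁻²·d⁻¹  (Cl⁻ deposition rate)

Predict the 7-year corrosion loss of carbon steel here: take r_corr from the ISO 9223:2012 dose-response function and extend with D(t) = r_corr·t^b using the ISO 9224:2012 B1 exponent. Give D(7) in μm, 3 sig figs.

carbon steel: T≤10 °C ⇒ hinge +0.150·(5.6−10) = -0.6600
  Pd branch = 1.77·Pd^0.52·e^(0.02·RH+f) = 18.61 μm/a
  Sd branch = 0.102·Sd^0.62·e^(0.033·RH+0.04·T) = 24.36 μm/a
  r_corr = 18.61 + 24.36 = 42.97 μm/a
Long-term exponent b (ISO 9224 Table 2, B1) = 0.523
  D(7) = 42.97 × 7^0.523 = 42.97 × 2.767 = 118.9 μm

D(7) = 119 μm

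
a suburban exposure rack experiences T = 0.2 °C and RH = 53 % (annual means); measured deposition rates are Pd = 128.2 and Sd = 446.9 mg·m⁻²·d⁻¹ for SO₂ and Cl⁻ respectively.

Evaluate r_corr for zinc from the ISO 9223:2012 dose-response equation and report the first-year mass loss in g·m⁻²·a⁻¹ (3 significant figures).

zinc: f(T) = +0.038·(T−10) [T≤10 °C] = -0.3724
  Pd branch = 0.0129·Pd^0.44·e^(0.046·RH+f) = 0.8613 μm/a
  Sd branch = 0.0175·Sd^0.57·e^(0.008·RH+0.085·T) = 0.8814 μm/a
  sum: 0.8613 + 0.8814 → r_corr = 1.743 μm/a
Convert to mass loss: 1.743 μm/a × 7.14 g/cm³ = 12.44 g·m⁻²·a⁻¹

r_corr = 12.4 g·m⁻²·a⁻¹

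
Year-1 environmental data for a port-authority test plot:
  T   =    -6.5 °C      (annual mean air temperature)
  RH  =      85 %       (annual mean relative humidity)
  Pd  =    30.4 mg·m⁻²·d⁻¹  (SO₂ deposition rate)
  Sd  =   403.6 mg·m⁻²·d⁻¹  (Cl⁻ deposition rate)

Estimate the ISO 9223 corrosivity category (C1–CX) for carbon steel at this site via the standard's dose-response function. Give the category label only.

carbon steel: f(T) = +0.150·(T−10) [T≤10 °C] = -2.4750
  sulphur-dioxide contribution → 4.814 μm/a
  chloride contribution → 53.65 μm/a
  ⇒ r_corr(carbon steel) = 58.46 μm/a
58.5 μm/a falls in (50, 80] for carbon steel → category C4

C4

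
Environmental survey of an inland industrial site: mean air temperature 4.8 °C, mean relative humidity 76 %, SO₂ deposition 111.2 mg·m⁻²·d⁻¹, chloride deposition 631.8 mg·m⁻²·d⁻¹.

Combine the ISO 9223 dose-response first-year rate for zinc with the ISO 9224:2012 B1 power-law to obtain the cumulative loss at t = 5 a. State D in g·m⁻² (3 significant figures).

D(5) = 124 g·m⁻²

zinc: f(T) = +0.038·(T−10) [T≤10 °C] = -0.1976
  Pd branch = 0.0129·Pd^0.44·e^(0.046·RH+f) = 2.776 μm/a
  Cl⁻ term: 0.0175·631.8^0.57·exp(0.008·76+0.085·4.8) = 1.908
  sum: 2.776 + 1.908 → r_corr = 4.684 μm/a
ISO 9224: D(t) = r_corr · t^b with b = 0.813 (zinc, B1)
  D(5) = 4.684 × 5^0.813 = 4.684 × 3.701 = 17.33 μm
  Mass loss = 17.33 μm × 7.14 g/cm³ = 123.8 g·m⁻²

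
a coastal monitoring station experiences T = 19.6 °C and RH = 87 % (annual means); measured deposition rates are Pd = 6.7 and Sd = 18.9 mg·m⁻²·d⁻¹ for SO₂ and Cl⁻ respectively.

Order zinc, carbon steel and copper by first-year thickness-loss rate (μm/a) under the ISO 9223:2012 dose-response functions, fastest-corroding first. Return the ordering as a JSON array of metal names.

["carbon steel", "copper", "zinc"]

zinc: temperature factor f = -0.071·(9.6) = -0.6816
  sulphur-dioxide contribution → 0.8243 μm/a
  chloride contribution → 0.9918 μm/a
  total first-year rate 1.816 μm/a
carbon steel: temperature factor f = -0.054·(9.6) = -0.5184
  sulphur-dioxide contribution → 16.15 μm/a
  chloride contribution → 24.4 μm/a
  total first-year rate 40.54 μm/a
copper: f(T) = -0.080·(T−10) [T>10 °C] = -0.7680
  sulphur-dioxide contribution → 0.6835 μm/a
  chloride contribution → 1.357 μm/a
  total first-year rate 2.041 μm/a
Ordering by μm/a: carbon steel (40.5) > copper (2.04) > zinc (1.82)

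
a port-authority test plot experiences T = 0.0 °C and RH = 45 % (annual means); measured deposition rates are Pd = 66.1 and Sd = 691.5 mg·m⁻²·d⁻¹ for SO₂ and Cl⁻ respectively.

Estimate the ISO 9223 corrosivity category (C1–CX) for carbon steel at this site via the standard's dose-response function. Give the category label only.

carbon steel: T≤10 °C ⇒ hinge +0.150·(0.0−10) = -1.5000
  sulphur-dioxide contribution → 8.588 μm/a
  chloride contribution → 25.95 μm/a
  ⇒ r_corr(carbon steel) = 34.54 μm/a
ISO 9223 Table 2 (carbon steel): 25 < 34.5 ≤ 50 μm/a ⇒ C3

C3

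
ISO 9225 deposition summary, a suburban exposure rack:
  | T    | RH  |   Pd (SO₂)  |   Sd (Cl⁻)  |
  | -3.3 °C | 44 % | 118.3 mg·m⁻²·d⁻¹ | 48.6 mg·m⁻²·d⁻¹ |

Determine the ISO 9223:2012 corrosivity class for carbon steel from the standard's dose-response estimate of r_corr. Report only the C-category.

C2

carbon steel: f(T) = +0.150·(T−10) [T≤10 °C] = -1.9950
  SO₂ term: 1.77·118.3^0.52·exp(0.02·44-1.9950) = 6.945
  Cl⁻ term: 0.102·48.6^0.62·exp(0.033·44+0.04·-3.3) = 4.242
  r_corr = 6.945 + 4.242 = 11.19 μm/a
11.2 μm/a falls in (1.3, 25] for carbon steel → category C2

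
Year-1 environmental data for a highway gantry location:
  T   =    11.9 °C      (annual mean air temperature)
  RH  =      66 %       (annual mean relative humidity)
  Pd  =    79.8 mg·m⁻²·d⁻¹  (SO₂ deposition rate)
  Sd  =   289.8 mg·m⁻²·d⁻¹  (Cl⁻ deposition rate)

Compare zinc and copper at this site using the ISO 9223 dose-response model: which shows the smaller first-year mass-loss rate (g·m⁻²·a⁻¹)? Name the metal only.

zinc: f(T) = -0.071·(T−10) [T>10 °C] = -0.1349
  sulphur-dioxide contribution → 1.612 μm/a
  chloride contribution → 2.066 μm/a
  total first-year rate 3.678 μm/a
  mass loss = 3.678 μm/a × 7.14 g/cm³ = 26.26 g·m⁻²·a⁻¹
copper: T>10 °C ⇒ hinge -0.080·(11.9−10) = -0.1520
  sulphur-dioxide contribution → 0.6981 μm/a
  chloride contribution → 0.9133 μm/a
  ⇒ r_corr(copper) = 1.611 μm/a
  mass loss = 1.611 μm/a × 8.96 g/cm³ = 14.44 g·m⁻²·a⁻¹
Ordering by g·m⁻²·a⁻¹: zinc (26.3) > copper (14.4)

copper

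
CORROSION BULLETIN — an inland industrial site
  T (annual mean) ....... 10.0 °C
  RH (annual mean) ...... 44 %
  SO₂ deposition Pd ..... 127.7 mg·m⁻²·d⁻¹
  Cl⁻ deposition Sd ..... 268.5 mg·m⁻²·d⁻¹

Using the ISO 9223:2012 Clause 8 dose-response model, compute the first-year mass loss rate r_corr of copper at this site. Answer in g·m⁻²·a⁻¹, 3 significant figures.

copper: temperature factor f = +0.126·(0.0) = +0.0000
  SO₂ term: 0.0053·127.7^0.26·exp(0.059·44+0.0000) = 0.2508
  Cl⁻ term: 0.01025·268.5^0.27·exp(0.036·44+0.049·10.0) = 0.3692
  r_corr = 0.2508 + 0.3692 = 0.62 μm/a
Convert to mass loss: 0.62 μm/a × 8.96 g/cm³ = 5.555 g·m⁻²·a⁻¹

r_corr = 5.56 g·m⁻²·a⁻¹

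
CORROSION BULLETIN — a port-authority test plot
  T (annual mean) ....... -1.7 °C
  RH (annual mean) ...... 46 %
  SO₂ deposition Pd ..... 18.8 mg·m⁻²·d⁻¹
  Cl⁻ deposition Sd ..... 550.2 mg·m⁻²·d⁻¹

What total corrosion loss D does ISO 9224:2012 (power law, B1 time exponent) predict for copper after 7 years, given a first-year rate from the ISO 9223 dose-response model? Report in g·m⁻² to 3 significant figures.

copper: T≤10 °C ⇒ hinge +0.126·(-1.7−10) = -1.4742
  sulphur-dioxide contribution → 0.03926 μm/a
  chloride contribution → 0.2714 μm/a
  ⇒ r_corr(copper) = 0.3107 μm/a
ISO 9224: D(t) = r_corr · t^b with b = 0.667 (copper, B1)
  D(7) = 0.3107 × 7^0.667 = 0.3107 × 3.662 = 1.138 μm
  Mass loss = 1.138 μm × 8.96 g/cm³ = 10.19 g·m⁻²

D(7) = 10.2 g·m⁻²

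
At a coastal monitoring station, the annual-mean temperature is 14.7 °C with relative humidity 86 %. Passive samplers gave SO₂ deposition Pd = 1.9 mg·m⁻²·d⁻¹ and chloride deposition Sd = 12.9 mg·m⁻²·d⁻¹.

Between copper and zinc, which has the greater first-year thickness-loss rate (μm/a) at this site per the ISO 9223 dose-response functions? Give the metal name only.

copper

copper: temperature factor f = -0.080·(4.7) = -0.3760
  sulphur-dioxide contribution → 0.6872 μm/a
  chloride contribution → 0.9289 μm/a
  total first-year rate 1.616 μm/a
zinc: T>10 °C ⇒ hinge -0.071·(14.7−10) = -0.3337
  sulphur-dioxide contribution → 0.6403 μm/a
  chloride contribution → 0.5218 μm/a
  total first-year rate 1.162 μm/a
Ordering by μm/a: copper (1.62) > zinc (1.16)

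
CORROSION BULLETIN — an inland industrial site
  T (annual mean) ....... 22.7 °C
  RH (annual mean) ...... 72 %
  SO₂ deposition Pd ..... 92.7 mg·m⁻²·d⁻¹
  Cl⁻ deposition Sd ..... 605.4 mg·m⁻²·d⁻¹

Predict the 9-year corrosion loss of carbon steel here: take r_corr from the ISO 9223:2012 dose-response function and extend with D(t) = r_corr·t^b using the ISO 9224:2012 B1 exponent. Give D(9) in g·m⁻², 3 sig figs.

carbon steel: T>10 °C ⇒ hinge -0.054·(22.7−10) = -0.6858
  sulphur-dioxide contribution → 39.66 μm/a
  chloride contribution → 144.4 μm/a
  total first-year rate 184.1 μm/a
ISO 9224: D(t) = r_corr · t^b with b = 0.523 (carbon steel, B1)
  D(9) = 184.1 × 9^0.523 = 184.1 × 3.156 = 580.9 μm
  Mass loss = 580.9 μm × 7.85 g/cm³ = 4560 g·m⁻²

D(9) = 4.56e+03 g·m⁻²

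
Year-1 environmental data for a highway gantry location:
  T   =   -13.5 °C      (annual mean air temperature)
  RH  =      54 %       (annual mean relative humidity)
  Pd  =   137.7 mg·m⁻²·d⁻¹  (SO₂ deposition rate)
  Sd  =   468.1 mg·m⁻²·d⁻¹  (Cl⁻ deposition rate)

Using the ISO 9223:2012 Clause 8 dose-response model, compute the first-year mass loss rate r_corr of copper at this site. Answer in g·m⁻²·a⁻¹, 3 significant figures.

copper: temperature factor f = +0.126·(-23.5) = -2.9610
  Pd branch = 0.0053·Pd^0.26·e^(0.059·RH+f) = 0.02388 μm/a
  Cl⁻ term: 0.01025·468.1^0.27·exp(0.036·54+0.049·-13.5) = 0.1944
  sum: 0.02388 + 0.1944 → r_corr = 0.2183 μm/a
Convert to mass loss: 0.2183 μm/a × 8.96 g/cm³ = 1.956 g·m⁻²·a⁻¹

r_corr = 1.96 g·m⁻²·a⁻¹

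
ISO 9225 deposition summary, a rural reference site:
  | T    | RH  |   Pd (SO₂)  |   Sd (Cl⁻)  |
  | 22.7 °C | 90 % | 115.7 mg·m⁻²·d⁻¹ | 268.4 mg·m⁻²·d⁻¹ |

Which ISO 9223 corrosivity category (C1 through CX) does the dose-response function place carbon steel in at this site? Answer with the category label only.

CX

carbon steel: f(T) = -0.054·(T−10) [T>10 °C] = -0.6858
  sulphur-dioxide contribution → 63.8 μm/a
  chloride contribution → 158 μm/a
  ⇒ r_corr(carbon steel) = 221.8 μm/a
ISO 9223 Table 2 (carbon steel): 200 < 222 ≤ 700 μm/a ⇒ CX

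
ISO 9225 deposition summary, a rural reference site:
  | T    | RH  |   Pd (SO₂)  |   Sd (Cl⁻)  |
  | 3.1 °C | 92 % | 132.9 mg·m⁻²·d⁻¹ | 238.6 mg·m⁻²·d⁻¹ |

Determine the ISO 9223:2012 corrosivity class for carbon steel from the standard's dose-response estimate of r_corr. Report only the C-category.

C5

carbon steel: T≤10 °C ⇒ hinge +0.150·(3.1−10) = -1.0350
  Pd branch = 1.77·Pd^0.52·e^(0.02·RH+f) = 50.33 μm/a
  Cl⁻ term: 0.102·238.6^0.62·exp(0.033·92+0.04·3.1) = 71.64
  r_corr = 50.33 + 71.64 = 122 μm/a
Category bounds: 80…200 μm/a bracket r_corr ⇒ C5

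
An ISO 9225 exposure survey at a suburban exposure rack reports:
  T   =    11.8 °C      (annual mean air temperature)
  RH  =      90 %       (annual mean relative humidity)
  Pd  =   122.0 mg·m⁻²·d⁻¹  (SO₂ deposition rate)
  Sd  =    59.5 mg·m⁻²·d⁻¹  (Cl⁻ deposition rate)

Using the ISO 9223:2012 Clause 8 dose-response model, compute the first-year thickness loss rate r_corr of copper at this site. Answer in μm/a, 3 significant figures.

copper: f(T) = -0.080·(T−10) [T>10 °C] = -0.1440
  SO₂ term: 0.0053·122.0^0.26·exp(0.059·90-0.1440) = 3.238
  Sd branch = 0.01025·Sd^0.27·e^(0.036·RH+0.049·T) = 1.406 μm/a
  r_corr = 3.238 + 1.406 = 4.644 μm/a

r_corr = 4.64 μm/a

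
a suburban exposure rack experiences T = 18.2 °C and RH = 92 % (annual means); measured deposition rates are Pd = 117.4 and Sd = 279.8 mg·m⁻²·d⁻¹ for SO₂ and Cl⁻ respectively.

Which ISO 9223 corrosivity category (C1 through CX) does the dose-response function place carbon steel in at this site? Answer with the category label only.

carbon steel: f(T) = -0.054·(T−10) [T>10 °C] = -0.4428
  Pd branch = 1.77·Pd^0.52·e^(0.02·RH+f) = 85.31 μm/a
  Sd branch = 0.102·Sd^0.62·e^(0.033·RH+0.04·T) = 144.7 μm/a
  r_corr = 85.31 + 144.7 = 230 μm/a
230 μm/a falls in (200, 700] for carbon steel → category CX

CX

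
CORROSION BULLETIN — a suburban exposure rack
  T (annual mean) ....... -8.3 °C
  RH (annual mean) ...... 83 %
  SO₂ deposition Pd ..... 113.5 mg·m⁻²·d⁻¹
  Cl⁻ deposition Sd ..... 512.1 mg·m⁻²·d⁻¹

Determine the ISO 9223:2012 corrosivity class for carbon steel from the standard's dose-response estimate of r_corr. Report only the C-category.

C4

carbon steel: T≤10 °C ⇒ hinge +0.150·(-8.3−10) = -2.7450
  Pd branch = 1.77·Pd^0.52·e^(0.02·RH+f) = 7.004 μm/a
  Cl⁻ term: 0.102·512.1^0.62·exp(0.033·83+0.04·-8.3) = 54.17
  sum: 7.004 + 54.17 → r_corr = 61.17 μm/a
ISO 9223 Table 2 (carbon steel): 50 < 61.2 ≤ 80 μm/a ⇒ C4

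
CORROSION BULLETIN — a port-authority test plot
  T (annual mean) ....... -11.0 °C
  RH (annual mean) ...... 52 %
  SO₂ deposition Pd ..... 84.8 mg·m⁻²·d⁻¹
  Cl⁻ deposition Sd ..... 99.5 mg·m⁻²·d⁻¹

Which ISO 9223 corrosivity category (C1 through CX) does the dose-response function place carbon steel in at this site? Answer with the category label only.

C2

carbon steel: f(T) = +0.150·(T−10) [T≤10 °C] = -3.1500
  sulphur-dioxide contribution → 2.16 μm/a
  chloride contribution → 6.33 μm/a
  total first-year rate 8.49 μm/a
Category bounds: 1.3…25 μm/a bracket r_corr ⇒ C2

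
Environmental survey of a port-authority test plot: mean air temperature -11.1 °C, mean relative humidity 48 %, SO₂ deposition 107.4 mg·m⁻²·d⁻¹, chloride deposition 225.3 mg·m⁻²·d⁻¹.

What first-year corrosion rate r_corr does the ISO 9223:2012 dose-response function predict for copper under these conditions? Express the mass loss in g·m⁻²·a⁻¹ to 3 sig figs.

r_corr = 1.49 g·m⁻²·a⁻¹

copper: T≤10 °C ⇒ hinge +0.126·(-11.1−10) = -2.6586
  sulphur-dioxide contribution → 0.02126 μm/a
  chloride contribution → 0.1446 μm/a
  ⇒ r_corr(copper) = 0.1659 μm/a
Convert to mass loss: 0.1659 μm/a × 8.96 g/cm³ = 1.486 g·m⁻²·a⁻¹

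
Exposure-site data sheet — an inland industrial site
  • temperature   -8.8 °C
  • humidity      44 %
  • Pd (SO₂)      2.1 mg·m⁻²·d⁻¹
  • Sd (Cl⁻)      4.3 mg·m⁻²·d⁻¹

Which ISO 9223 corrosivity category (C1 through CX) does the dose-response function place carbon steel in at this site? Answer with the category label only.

carbon steel: f(T) = +0.150·(T−10) [T≤10 °C] = -2.8200
  sulphur-dioxide contribution → 0.3741 μm/a
  chloride contribution → 0.757 μm/a
  ⇒ r_corr(carbon steel) = 1.131 μm/a
ISO 9223 Table 2 (carbon steel): 0 < 1.13 ≤ 1.3 μm/a ⇒ C1

C1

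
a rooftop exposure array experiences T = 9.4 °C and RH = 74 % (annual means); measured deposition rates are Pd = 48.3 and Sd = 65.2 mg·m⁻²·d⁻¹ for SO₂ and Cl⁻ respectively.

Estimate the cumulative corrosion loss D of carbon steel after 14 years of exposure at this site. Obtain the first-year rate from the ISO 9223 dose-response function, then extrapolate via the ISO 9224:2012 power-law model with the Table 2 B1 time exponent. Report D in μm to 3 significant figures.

D(14) = 303 μm

carbon steel: T≤10 °C ⇒ hinge +0.150·(9.4−10) = -0.0900
  SO₂ term: 1.77·48.3^0.52·exp(0.02·74-0.0900) = 53.37
  Sd branch = 0.102·Sd^0.62·e^(0.033·RH+0.04·T) = 22.77 μm/a
  sum: 53.37 + 22.77 → r_corr = 76.14 μm/a
Power-law: D(14) = r_corr · 14^0.523
  D(14) = 76.14 × 14^0.523 = 76.14 × 3.976 = 302.7 μm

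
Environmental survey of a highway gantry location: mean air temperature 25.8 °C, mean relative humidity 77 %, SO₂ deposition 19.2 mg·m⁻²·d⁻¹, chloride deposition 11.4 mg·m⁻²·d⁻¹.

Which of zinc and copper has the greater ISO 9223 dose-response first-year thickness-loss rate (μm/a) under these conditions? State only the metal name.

zinc

zinc: f(T) = -0.071·(T−10) [T>10 °C] = -1.1218
  sulphur-dioxide contribution → 0.5325 μm/a
  chloride contribution → 1.163 μm/a
  ⇒ r_corr(zinc) = 1.695 μm/a
copper: f(T) = -0.080·(T−10) [T>10 °C] = -1.2640
  sulphur-dioxide contribution → 0.3034 μm/a
  chloride contribution → 1.119 μm/a
  ⇒ r_corr(copper) = 1.423 μm/a
Ordering by μm/a: zinc (1.7) > copper (1.42)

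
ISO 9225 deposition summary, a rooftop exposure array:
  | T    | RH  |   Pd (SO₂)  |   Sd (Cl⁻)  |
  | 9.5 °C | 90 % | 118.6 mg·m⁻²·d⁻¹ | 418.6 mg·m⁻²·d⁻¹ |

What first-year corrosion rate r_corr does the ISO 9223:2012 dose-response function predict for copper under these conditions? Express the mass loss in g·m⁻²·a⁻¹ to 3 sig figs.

copper: f(T) = +0.126·(T−10) [T≤10 °C] = -0.0630
  sulphur-dioxide contribution → 3.486 μm/a
  chloride contribution → 2.128 μm/a
  total first-year rate 5.613 μm/a
Convert to mass loss: 5.613 μm/a × 8.96 g/cm³ = 50.29 g·m⁻²·a⁻¹

r_corr = 50.3 g·m⁻²·a⁻¹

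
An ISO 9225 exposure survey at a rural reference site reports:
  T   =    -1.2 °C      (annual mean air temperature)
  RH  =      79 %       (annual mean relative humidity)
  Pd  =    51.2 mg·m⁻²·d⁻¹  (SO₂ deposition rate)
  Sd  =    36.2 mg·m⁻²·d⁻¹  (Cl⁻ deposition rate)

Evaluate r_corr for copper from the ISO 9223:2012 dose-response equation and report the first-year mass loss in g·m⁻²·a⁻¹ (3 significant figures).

copper: T≤10 °C ⇒ hinge +0.126·(-1.2−10) = -1.4112
  Pd branch = 0.0053·Pd^0.26·e^(0.059·RH+f) = 0.3802 μm/a
  Sd branch = 0.01025·Sd^0.27·e^(0.036·RH+0.049·T) = 0.4377 μm/a
  sum: 0.3802 + 0.4377 → r_corr = 0.8179 μm/a
Convert to mass loss: 0.8179 μm/a × 8.96 g/cm³ = 7.329 g·m⁻²·a⁻¹

r_corr = 7.33 g·m⁻²·a⁻¹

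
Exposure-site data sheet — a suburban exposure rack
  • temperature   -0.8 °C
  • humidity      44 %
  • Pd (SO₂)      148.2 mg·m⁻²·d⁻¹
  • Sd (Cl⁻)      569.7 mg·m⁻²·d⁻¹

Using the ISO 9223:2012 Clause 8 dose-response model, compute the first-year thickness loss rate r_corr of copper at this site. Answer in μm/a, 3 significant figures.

r_corr = 0.333 μm/a

copper: temperature factor f = +0.126·(-10.8) = -1.3608
  sulphur-dioxide contribution → 0.06686 μm/a
  chloride contribution → 0.2665 μm/a
  ⇒ r_corr(copper) = 0.3333 μm/a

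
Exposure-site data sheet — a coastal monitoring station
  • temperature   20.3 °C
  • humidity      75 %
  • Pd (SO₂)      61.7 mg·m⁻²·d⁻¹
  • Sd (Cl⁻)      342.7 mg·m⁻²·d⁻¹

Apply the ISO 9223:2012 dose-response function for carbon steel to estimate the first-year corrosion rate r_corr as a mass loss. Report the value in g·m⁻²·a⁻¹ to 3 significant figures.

r_corr = 1.10e+03 g·m⁻²·a⁻¹

carbon steel: f(T) = -0.054·(T−10) [T>10 °C] = -0.5562
  SO₂ term: 1.77·61.7^0.52·exp(0.02·75-0.5562) = 38.8
  Sd branch = 0.102·Sd^0.62·e^(0.033·RH+0.04·T) = 101.8 μm/a
  sum: 38.8 + 101.8 → r_corr = 140.6 μm/a
Convert to mass loss: 140.6 μm/a × 7.85 g/cm³ = 1104 g·m⁻²·a⁻¹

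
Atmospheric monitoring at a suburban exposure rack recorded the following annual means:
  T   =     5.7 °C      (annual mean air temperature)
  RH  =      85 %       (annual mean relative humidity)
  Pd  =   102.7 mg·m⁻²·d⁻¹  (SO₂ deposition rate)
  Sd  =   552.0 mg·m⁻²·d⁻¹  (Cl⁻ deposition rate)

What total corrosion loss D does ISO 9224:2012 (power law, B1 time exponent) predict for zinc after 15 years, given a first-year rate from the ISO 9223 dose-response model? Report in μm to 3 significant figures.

D(15) = 56.5 μm

zinc: T≤10 °C ⇒ hinge +0.038·(5.7−10) = -0.1634
  Pd branch = 0.0129·Pd^0.44·e^(0.046·RH+f) = 4.196 μm/a
  Cl⁻ term: 0.0175·552.0^0.57·exp(0.008·85+0.085·5.7) = 2.05
  r_corr = 4.196 + 2.05 = 6.245 μm/a
Long-term exponent b (ISO 9224 Table 2, B1) = 0.813
  D(15) = 6.245 × 15^0.813 = 6.245 × 9.04 = 56.46 μm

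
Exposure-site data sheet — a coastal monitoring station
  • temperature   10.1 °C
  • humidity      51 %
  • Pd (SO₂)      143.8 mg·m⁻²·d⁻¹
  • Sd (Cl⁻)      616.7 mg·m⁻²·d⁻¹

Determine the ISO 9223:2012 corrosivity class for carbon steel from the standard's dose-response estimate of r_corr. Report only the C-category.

carbon steel: T>10 °C ⇒ hinge -0.054·(10.1−10) = -0.0054
  Pd branch = 1.77·Pd^0.52·e^(0.02·RH+f) = 64.66 μm/a
  Cl⁻ term: 0.102·616.7^0.62·exp(0.033·51+0.04·10.1) = 44.14
  r_corr = 64.66 + 44.14 = 108.8 μm/a
ISO 9223 Table 2 (carbon steel): 80 < 109 ≤ 200 μm/a ⇒ C5

C5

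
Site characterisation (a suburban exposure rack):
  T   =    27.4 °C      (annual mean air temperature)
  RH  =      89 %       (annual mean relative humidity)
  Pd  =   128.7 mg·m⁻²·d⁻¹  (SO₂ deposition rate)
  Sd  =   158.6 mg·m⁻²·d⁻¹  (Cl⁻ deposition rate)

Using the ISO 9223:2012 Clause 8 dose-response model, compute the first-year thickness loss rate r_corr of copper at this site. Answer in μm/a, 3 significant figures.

r_corr = 4.68 μm/a

copper: temperature factor f = -0.080·(17.4) = -1.3920
  SO₂ term: 0.0053·128.7^0.26·exp(0.059·89-1.3920) = 0.8886
  Sd branch = 0.01025·Sd^0.27·e^(0.036·RH+0.049·T) = 3.796 μm/a
  sum: 0.8886 + 3.796 → r_corr = 4.685 μm/a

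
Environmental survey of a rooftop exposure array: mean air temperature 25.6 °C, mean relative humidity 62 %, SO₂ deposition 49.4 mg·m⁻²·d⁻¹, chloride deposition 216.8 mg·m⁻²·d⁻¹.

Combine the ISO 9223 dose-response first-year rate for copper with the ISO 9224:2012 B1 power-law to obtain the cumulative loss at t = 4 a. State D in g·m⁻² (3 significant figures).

copper: temperature factor f = -0.080·(15.6) = -1.2480
  SO₂ term: 0.0053·49.4^0.26·exp(0.059·62-1.2480) = 0.1627
  Sd branch = 0.01025·Sd^0.27·e^(0.036·RH+0.049·T) = 1.431 μm/a
  r_corr = 0.1627 + 1.431 = 1.593 μm/a
Power-law: D(4) = r_corr · 4^0.667
  D(4) = 1.593 × 4^0.667 = 1.593 × 2.521 = 4.017 μm
  Mass loss = 4.017 μm × 8.96 g/cm³ = 35.99 g·m⁻²

D(4) = 36.0 g·m⁻²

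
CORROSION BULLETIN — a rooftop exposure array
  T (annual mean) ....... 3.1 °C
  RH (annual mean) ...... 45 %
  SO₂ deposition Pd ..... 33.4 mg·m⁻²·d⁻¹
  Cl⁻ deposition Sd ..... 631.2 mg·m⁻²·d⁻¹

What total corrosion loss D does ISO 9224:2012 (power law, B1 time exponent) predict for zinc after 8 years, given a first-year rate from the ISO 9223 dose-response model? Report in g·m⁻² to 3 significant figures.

zinc: f(T) = +0.038·(T−10) [T≤10 °C] = -0.2622
  SO₂ term: 0.0129·33.4^0.44·exp(0.046·45-0.2622) = 0.3683
  Cl⁻ term: 0.0175·631.2^0.57·exp(0.008·45+0.085·3.1) = 1.288
  r_corr = 0.3683 + 1.288 = 1.656 μm/a
Long-term exponent b (ISO 9224 Table 2, B1) = 0.813
  D(8) = 1.656 × 8^0.813 = 1.656 × 5.423 = 8.981 μm
  Mass loss = 8.981 μm × 7.14 g/cm³ = 64.13 g·m⁻²

D(8) = 64.1 g·m⁻²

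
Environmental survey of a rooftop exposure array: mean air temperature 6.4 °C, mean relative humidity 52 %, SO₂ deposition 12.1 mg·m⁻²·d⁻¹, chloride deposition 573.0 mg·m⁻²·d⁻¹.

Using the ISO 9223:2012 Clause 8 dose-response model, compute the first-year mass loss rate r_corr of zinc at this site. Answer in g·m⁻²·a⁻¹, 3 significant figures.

r_corr = 14.8 g·m⁻²·a⁻¹

zinc: T≤10 °C ⇒ hinge +0.038·(6.4−10) = -0.1368
  Pd branch = 0.0129·Pd^0.44·e^(0.046·RH+f) = 0.3685 μm/a
  Cl⁻ term: 0.0175·573.0^0.57·exp(0.008·52+0.085·6.4) = 1.707
  r_corr = 0.3685 + 1.707 = 2.075 μm/a
Convert to mass loss: 2.075 μm/a × 7.14 g/cm³ = 14.82 g·m⁻²·a⁻¹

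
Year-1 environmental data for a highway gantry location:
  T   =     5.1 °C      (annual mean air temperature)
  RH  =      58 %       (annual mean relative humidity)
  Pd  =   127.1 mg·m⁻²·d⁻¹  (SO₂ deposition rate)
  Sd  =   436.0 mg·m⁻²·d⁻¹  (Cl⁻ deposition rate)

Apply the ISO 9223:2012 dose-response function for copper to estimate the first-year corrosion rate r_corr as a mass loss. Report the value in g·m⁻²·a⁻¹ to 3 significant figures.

r_corr = 7.67 g·m⁻²·a⁻¹

copper: temperature factor f = +0.126·(-4.9) = -0.6174
  SO₂ term: 0.0053·127.1^0.26·exp(0.059·58-0.6174) = 0.3086
  Cl⁻ term: 0.01025·436.0^0.27·exp(0.036·58+0.049·5.1) = 0.5479
  r_corr = 0.3086 + 0.5479 = 0.8565 μm/a
Convert to mass loss: 0.8565 μm/a × 8.96 g/cm³ = 7.674 g·m⁻²·a⁻¹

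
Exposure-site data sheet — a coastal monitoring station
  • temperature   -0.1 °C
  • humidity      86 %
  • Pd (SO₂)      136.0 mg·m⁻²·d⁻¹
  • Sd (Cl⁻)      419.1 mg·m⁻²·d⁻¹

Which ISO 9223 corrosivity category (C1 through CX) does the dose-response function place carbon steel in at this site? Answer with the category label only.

carbon steel: temperature factor f = +0.150·(-10.1) = -1.5150
  sulphur-dioxide contribution → 27.95 μm/a
  chloride contribution → 73.32 μm/a
  ⇒ r_corr(carbon steel) = 101.3 μm/a
101 μm/a falls in (80, 200] for carbon steel → category C5

C5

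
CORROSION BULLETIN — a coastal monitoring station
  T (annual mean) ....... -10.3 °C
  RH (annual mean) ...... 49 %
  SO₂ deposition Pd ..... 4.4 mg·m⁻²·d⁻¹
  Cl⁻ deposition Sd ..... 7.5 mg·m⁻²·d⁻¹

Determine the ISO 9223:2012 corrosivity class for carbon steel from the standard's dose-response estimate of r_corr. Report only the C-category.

carbon steel: temperature factor f = +0.150·(-20.3) = -3.0450
  sulphur-dioxide contribution → 0.485 μm/a
  chloride contribution → 1.187 μm/a
  ⇒ r_corr(carbon steel) = 1.672 μm/a
1.67 μm/a falls in (1.3, 25] for carbon steel → category C2

C2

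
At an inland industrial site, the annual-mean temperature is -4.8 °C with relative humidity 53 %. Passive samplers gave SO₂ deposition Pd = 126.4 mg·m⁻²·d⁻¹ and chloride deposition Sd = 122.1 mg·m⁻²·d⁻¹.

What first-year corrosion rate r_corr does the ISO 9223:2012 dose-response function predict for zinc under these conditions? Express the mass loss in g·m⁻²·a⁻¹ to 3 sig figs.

r_corr = 7.02 g·m⁻²·a⁻¹

zinc: temperature factor f = +0.038·(-14.8) = -0.5624
  Pd branch = 0.0129·Pd^0.44·e^(0.046·RH+f) = 0.7078 μm/a
  Cl⁻ term: 0.0175·122.1^0.57·exp(0.008·53+0.085·-4.8) = 0.2751
  r_corr = 0.7078 + 0.2751 = 0.9829 μm/a
Convert to mass loss: 0.9829 μm/a × 7.14 g/cm³ = 7.018 g·m⁻²·a⁻¹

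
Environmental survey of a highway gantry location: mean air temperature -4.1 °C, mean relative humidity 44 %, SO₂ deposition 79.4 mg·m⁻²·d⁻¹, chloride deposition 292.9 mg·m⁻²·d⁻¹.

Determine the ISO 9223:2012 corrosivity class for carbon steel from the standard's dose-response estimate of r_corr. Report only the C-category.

carbon steel: temperature factor f = +0.150·(-14.1) = -2.1150
  Pd branch = 1.77·Pd^0.52·e^(0.02·RH+f) = 5.006 μm/a
  Cl⁻ term: 0.102·292.9^0.62·exp(0.033·44+0.04·-4.1) = 12.51
  sum: 5.006 + 12.51 → r_corr = 17.52 μm/a
Category bounds: 1.3…25 μm/a bracket r_corr ⇒ C2

C2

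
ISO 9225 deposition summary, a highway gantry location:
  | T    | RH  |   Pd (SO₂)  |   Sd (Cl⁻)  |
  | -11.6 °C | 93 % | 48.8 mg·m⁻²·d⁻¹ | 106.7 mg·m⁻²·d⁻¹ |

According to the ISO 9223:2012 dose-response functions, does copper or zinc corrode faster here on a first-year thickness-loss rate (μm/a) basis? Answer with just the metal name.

copper: temperature factor f = +0.126·(-21.6) = -2.7216
  Pd branch = 0.0053·Pd^0.26·e^(0.059·RH+f) = 0.2313 μm/a
  Cl⁻ term: 0.01025·106.7^0.27·exp(0.036·93+0.049·-11.6) = 0.5828
  sum: 0.2313 + 0.5828 → r_corr = 0.8141 μm/a
zinc: temperature factor f = +0.038·(-21.6) = -0.8208
  Pd branch = 0.0129·Pd^0.44·e^(0.046·RH+f) = 2.264 μm/a
  Sd branch = 0.0175·Sd^0.57·e^(0.008·RH+0.085·T) = 0.1968 μm/a
  r_corr = 2.264 + 0.1968 = 2.461 μm/a
Ordering by μm/a: zinc (2.46) > copper (0.814)

zinc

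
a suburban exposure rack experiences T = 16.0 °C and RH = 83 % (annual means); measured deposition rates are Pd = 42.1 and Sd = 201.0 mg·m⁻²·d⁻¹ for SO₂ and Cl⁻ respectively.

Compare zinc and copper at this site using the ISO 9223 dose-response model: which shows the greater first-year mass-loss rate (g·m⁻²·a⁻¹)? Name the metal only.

zinc: temperature factor f = -0.071·(6.0) = -0.4260
  SO₂ term: 0.0129·42.1^0.44·exp(0.046·83-0.4260) = 1.988
  Sd branch = 0.0175·Sd^0.57·e^(0.008·RH+0.085·T) = 2.722 μm/a
  sum: 1.988 + 2.722 → r_corr = 4.71 μm/a
  mass loss = 4.71 μm/a × 7.14 g/cm³ = 33.63 g·m⁻²·a⁻¹
copper: temperature factor f = -0.080·(6.0) = -0.4800
  SO₂ term: 0.0053·42.1^0.26·exp(0.059·83-0.4800) = 1.161
  Cl⁻ term: 0.01025·201.0^0.27·exp(0.036·83+0.049·16.0) = 1.865
  sum: 1.161 + 1.865 → r_corr = 3.026 μm/a
  mass loss = 3.026 μm/a × 8.96 g/cm³ = 27.12 g·m⁻²·a⁻¹
Ordering by g·m⁻²·a⁻¹: zinc (33.6) > copper (27.1)

zinc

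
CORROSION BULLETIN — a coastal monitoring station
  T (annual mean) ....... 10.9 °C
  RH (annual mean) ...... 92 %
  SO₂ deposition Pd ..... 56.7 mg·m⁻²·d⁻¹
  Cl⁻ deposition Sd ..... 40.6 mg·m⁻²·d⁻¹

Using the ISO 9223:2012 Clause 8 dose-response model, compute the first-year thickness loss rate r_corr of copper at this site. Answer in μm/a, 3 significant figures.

copper: f(T) = -0.080·(T−10) [T>10 °C] = -0.0720
  Pd branch = 0.0053·Pd^0.26·e^(0.059·RH+f) = 3.208 μm/a
  Cl⁻ term: 0.01025·40.6^0.27·exp(0.036·92+0.049·10.9) = 1.304
  sum: 3.208 + 1.304 → r_corr = 4.513 μm/a

r_corr = 4.51 μm/a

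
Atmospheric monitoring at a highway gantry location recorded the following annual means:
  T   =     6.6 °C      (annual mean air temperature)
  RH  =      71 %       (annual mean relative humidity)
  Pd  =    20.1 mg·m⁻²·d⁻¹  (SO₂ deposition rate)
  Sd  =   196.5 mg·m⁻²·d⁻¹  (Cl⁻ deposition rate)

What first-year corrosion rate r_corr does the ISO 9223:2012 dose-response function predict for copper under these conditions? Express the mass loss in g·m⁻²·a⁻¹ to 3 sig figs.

r_corr = 11.3 g·m⁻²·a⁻¹

copper: f(T) = +0.126·(T−10) [T≤10 °C] = -0.4284
  sulphur-dioxide contribution → 0.497 μm/a
  chloride contribution → 0.7593 μm/a
  ⇒ r_corr(copper) = 1.256 μm/a
Convert to mass loss: 1.256 μm/a × 8.96 g/cm³ = 11.26 g·m⁻²·a⁻¹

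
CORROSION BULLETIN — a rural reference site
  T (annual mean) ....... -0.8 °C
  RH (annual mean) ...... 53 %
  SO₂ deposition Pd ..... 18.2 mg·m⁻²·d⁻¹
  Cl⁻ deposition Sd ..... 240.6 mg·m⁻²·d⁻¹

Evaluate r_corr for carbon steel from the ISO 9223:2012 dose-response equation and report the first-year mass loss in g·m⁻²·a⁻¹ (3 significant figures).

carbon steel: f(T) = +0.150·(T−10) [T≤10 °C] = -1.6200
  sulphur-dioxide contribution → 4.571 μm/a
  chloride contribution → 17.01 μm/a
  ⇒ r_corr(carbon steel) = 21.58 μm/a
Convert to mass loss: 21.58 μm/a × 7.85 g/cm³ = 169.4 g·m⁻²·a⁻¹

r_corr = 169 g·m⁻²·a⁻¹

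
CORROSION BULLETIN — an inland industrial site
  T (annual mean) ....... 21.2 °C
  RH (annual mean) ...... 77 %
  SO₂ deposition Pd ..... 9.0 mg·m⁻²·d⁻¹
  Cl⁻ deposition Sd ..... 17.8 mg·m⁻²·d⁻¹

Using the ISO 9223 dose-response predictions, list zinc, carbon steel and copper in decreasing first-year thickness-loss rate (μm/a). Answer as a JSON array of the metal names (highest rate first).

zinc: temperature factor f = -0.071·(11.2) = -0.7952
  sulphur-dioxide contribution → 0.5289 μm/a
  chloride contribution → 1.014 μm/a
  total first-year rate 1.543 μm/a
carbon steel: T>10 °C ⇒ hinge -0.054·(21.2−10) = -0.6048
  sulphur-dioxide contribution → 14.14 μm/a
  chloride contribution → 18.02 μm/a
  total first-year rate 32.15 μm/a
copper: f(T) = -0.080·(T−10) [T>10 °C] = -0.8960
  sulphur-dioxide contribution → 0.36 μm/a
  chloride contribution → 1.008 μm/a
  ⇒ r_corr(copper) = 1.368 μm/a
Ordering by μm/a: carbon steel (32.2) > zinc (1.54) > copper (1.37)

["carbon steel", "zinc", "copper"]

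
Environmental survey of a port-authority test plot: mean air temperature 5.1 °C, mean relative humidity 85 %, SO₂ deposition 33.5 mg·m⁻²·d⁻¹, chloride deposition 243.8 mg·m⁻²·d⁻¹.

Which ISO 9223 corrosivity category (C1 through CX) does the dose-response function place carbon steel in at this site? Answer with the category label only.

carbon steel: temperature factor f = +0.150·(-4.9) = -0.7350
  Pd branch = 1.77·Pd^0.52·e^(0.02·RH+f) = 28.85 μm/a
  Cl⁻ term: 0.102·243.8^0.62·exp(0.033·85+0.04·5.1) = 62.42
  sum: 28.85 + 62.42 → r_corr = 91.27 μm/a
Category bounds: 80…200 μm/a bracket r_corr ⇒ C5

C5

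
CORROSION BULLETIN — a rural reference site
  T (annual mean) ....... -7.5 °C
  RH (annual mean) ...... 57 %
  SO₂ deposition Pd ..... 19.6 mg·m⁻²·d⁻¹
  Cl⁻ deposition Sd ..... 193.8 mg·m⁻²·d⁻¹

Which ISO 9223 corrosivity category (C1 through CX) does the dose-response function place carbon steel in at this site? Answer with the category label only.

carbon steel: T≤10 °C ⇒ hinge +0.150·(-7.5−10) = -2.6250
  Pd branch = 1.77·Pd^0.52·e^(0.02·RH+f) = 1.884 μm/a
  Sd branch = 0.102·Sd^0.62·e^(0.033·RH+0.04·T) = 12.98 μm/a
  r_corr = 1.884 + 12.98 = 14.87 μm/a
Category bounds: 1.3…25 μm/a bracket r_corr ⇒ C2

C2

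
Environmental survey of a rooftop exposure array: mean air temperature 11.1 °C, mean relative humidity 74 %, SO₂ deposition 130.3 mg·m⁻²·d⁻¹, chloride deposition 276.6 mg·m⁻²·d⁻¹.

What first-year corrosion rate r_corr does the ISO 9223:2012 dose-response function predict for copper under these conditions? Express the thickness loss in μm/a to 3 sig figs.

r_corr = 2.51 μm/a

copper: f(T) = -0.080·(T−10) [T>10 °C] = -0.0880
  SO₂ term: 0.0053·130.3^0.26·exp(0.059·74-0.0880) = 1.355
  Sd branch = 0.01025·Sd^0.27·e^(0.036·RH+0.049·T) = 1.157 μm/a
  r_corr = 1.355 + 1.157 = 2.512 μm/a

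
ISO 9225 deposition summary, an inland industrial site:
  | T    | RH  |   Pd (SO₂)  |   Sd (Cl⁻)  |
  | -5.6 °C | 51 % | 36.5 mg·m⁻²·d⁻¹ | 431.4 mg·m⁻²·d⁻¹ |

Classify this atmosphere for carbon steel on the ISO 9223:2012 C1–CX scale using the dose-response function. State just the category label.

C2

carbon steel: T≤10 °C ⇒ hinge +0.150·(-5.6−10) = -2.3400
  Pd branch = 1.77·Pd^0.52·e^(0.02·RH+f) = 3.07 μm/a
  Sd branch = 0.102·Sd^0.62·e^(0.033·RH+0.04·T) = 18.87 μm/a
  sum: 3.07 + 18.87 → r_corr = 21.94 μm/a
ISO 9223 Table 2 (carbon steel): 1.3 < 21.9 ≤ 25 μm/a ⇒ C2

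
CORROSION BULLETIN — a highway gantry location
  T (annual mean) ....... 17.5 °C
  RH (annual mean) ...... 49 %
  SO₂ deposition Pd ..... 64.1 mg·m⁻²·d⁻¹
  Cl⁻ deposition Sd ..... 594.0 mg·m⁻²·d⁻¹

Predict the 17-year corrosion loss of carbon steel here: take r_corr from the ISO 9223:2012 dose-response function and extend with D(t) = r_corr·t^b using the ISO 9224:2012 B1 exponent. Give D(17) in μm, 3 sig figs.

D(17) = 359 μm

carbon steel: T>10 °C ⇒ hinge -0.054·(17.5−10) = -0.4050
  SO₂ term: 1.77·64.1^0.52·exp(0.02·49-0.4050) = 27.37
  Sd branch = 0.102·Sd^0.62·e^(0.033·RH+0.04·T) = 54.28 μm/a
  r_corr = 27.37 + 54.28 = 81.65 μm/a
Long-term exponent b (ISO 9224 Table 2, B1) = 0.523
  D(17) = 81.65 × 17^0.523 = 81.65 × 4.401 = 359.3 μm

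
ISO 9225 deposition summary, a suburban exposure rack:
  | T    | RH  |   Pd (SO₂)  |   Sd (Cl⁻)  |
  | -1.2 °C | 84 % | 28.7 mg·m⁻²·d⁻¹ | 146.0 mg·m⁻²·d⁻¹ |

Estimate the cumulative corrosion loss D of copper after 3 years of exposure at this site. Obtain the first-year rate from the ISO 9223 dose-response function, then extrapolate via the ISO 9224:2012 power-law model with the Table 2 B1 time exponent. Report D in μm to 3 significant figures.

D(3) = 2.50 μm

copper: f(T) = +0.126·(T−10) [T≤10 °C] = -1.4112
  SO₂ term: 0.0053·28.7^0.26·exp(0.059·84-1.4112) = 0.4394
  Cl⁻ term: 0.01025·146.0^0.27·exp(0.036·84+0.049·-1.2) = 0.7636
  sum: 0.4394 + 0.7636 → r_corr = 1.203 μm/a
Long-term exponent b (ISO 9224 Table 2, B1) = 0.667
  D(3) = 1.203 × 3^0.667 = 1.203 × 2.081 = 2.503 μm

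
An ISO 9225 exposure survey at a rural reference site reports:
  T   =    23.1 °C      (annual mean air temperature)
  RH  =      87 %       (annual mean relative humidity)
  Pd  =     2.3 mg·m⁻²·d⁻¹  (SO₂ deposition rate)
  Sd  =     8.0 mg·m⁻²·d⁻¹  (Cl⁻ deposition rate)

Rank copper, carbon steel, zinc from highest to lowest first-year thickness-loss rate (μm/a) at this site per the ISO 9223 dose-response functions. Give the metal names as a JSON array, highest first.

copper: temperature factor f = -0.080·(13.1) = -1.0480
  SO₂ term: 0.0053·2.3^0.26·exp(0.059·87-1.0480) = 0.3912
  Cl⁻ term: 0.01025·8.0^0.27·exp(0.036·87+0.049·23.1) = 1.277
  r_corr = 0.3912 + 1.277 = 1.669 μm/a
carbon steel: temperature factor f = -0.054·(13.1) = -0.7074
  SO₂ term: 1.77·2.3^0.52·exp(0.02·87-0.7074) = 7.665
  Sd branch = 0.102·Sd^0.62·e^(0.033·RH+0.04·T) = 16.47 μm/a
  r_corr = 7.665 + 16.47 = 24.13 μm/a
zinc: T>10 °C ⇒ hinge -0.071·(23.1−10) = -0.9301
  Pd branch = 0.0129·Pd^0.44·e^(0.046·RH+f) = 0.4017 μm/a
  Cl⁻ term: 0.0175·8.0^0.57·exp(0.008·87+0.085·23.1) = 0.8181
  r_corr = 0.4017 + 0.8181 = 1.22 μm/a
Ordering by μm/a: carbon steel (24.1) > copper (1.67) > zinc (1.22)

["carbon steel", "copper", "zinc"]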